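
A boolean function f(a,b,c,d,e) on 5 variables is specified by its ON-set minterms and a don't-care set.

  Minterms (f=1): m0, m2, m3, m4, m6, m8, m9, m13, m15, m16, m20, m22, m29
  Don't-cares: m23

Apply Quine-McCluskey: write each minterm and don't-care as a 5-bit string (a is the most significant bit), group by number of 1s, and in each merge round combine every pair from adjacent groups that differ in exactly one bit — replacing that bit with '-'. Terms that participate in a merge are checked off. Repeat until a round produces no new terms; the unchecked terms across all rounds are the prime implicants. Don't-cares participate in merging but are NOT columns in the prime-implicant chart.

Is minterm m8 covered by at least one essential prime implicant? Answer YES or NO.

size-2^0 implicants → 00000(✓)  00010(✓)  00011(✓)  00100(✓)  00110(✓)  01000(✓)  01001(✓)  01101(✓)  01111(✓)  10000(✓)  10100(✓)  10110(✓)  10111(✓)  11101(✓)
size-2^1 implicants → -0000(✓)  -0100(✓)  -0110(✓)  -1101  0-000  00-00(✓)  00-10(✓)  000-0(✓)  0001-  001-0(✓)  01-01  0100-  011-1  10-00(✓)  101-0(✓)  1011-
size-2^2 implicants → -0-00  -01-0  00--0
Unchecked terms (primes): -0-00, -01-0, -1101, 0-000, 00--0, 0001-, 01-01, 0100-, 011-1, 1011-
Minterm coverage:
  m0 ⊆ -0-00,0-000,00--0
  m2 ⊆ 00--0,0001-
  m3 ⊆ 0001- [E]
  m4 ⊆ -0-00,-01-0,00--0
  m6 ⊆ -01-0,00--0
  m8 ⊆ 0-000,0100-
  m9 ⊆ 01-01,0100-
  m13 ⊆ -1101,01-01,011-1
  m15 ⊆ 011-1 [E]
  m16 ⊆ -0-00 [E]
  m20 ⊆ -0-00,-01-0
  m22 ⊆ -01-0,1011-
  m29 ⊆ -1101 [E]
E = {-0-00, -1101, 0001-, 011-1}

NO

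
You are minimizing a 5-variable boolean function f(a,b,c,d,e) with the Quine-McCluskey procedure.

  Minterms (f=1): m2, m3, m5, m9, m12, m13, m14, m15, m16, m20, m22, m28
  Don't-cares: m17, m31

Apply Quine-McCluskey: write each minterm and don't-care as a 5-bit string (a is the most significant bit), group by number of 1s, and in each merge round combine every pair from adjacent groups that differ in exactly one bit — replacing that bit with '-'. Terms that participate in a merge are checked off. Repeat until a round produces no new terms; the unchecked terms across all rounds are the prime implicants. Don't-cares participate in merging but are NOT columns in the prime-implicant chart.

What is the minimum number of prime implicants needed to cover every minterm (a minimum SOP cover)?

7

Round 0: 00010✓ 00011✓ 00101✓ 01001✓ 01100✓ 01101✓ 01110✓ 01111✓ 10000✓ 10001✓ 10100✓ 10110✓ 11100✓ 11111✓
Round 1: -1100 -1111 0-101 0001- 01-01 011-0✓ 011-1✓ 0110-✓ 0111-✓ 1-100 10-00 1000- 101-0
Round 2: 011--
PIs = {-1100, -1111, 0-101, 0001-, 01-01, 011--, 1-100, 10-00, 1000-, 101-0}
Coverage chart:
  m2: 0001- ←essential
  m3: 0001- ←essential
  m5: 0-101 ←essential
  m9: 01-01 ←essential
  m12: -1100,011--
  m13: 0-101,01-01,011--
  m14: 011-- ←essential
  m15: -1111,011--
  m16: 10-00,1000-
  m20: 1-100,10-00,101-0
  m22: 101-0 ←essential
  m28: -1100,1-100
Essential: 0-101, 0001-, 01-01, 011--, 101-0
Petrick residual → -1100, 10-00
Min cover (7 terms): bcd'e' + a'cd'e + a'b'c'd + a'bd'e + a'bc + ab'd'e' + ab'ce'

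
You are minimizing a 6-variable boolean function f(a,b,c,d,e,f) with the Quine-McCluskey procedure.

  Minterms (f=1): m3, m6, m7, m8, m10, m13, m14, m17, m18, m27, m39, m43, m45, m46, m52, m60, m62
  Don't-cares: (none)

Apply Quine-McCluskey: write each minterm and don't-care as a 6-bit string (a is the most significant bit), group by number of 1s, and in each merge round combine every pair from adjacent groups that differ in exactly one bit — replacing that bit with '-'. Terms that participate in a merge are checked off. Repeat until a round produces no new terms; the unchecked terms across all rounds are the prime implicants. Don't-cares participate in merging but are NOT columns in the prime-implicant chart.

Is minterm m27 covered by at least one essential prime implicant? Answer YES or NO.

YES

[col 0] 000011*, 000110*, 000111*, 001000*, 001010*, 001101*, 001110*, 010001, 010010, 011011, 100111*, 101011, 101101*, 101110*, 110100*, 111100*, 111110*
[col 1] -00111, -01101, -01110, 00-110, 000-11, 00011-, 001-10, 0010-0, 1-1110, 11-100, 1111-0
Prime implicants: -00111, -01101, -01110, 00-110, 000-11, 00011-, 001-10, 0010-0, 010001, 010010, 011011, 1-1110, 101011, 11-100, 1111-0
PI chart (minterm → PIs covering it):
  3 | 000-11  (sole → essential)
  6 | 00-110,00011-
  7 | -00111,000-11,00011-
  8 | 0010-0  (sole → essential)
  10 | 001-10,0010-0
  13 | -01101  (sole → essential)
  14 | -01110,00-110,001-10
  17 | 010001  (sole → essential)
  18 | 010010  (sole → essential)
  27 | 011011  (sole → essential)
  39 | -00111  (sole → essential)
  43 | 101011  (sole → essential)
  45 | -01101  (sole → essential)
  46 | -01110,1-1110
  52 | 11-100  (sole → essential)
  60 | 11-100,1111-0
  62 | 1-1110,1111-0
Essential prime implicants: -00111, -01101, 000-11, 0010-0, 010001, 010010, 011011, 101011, 11-100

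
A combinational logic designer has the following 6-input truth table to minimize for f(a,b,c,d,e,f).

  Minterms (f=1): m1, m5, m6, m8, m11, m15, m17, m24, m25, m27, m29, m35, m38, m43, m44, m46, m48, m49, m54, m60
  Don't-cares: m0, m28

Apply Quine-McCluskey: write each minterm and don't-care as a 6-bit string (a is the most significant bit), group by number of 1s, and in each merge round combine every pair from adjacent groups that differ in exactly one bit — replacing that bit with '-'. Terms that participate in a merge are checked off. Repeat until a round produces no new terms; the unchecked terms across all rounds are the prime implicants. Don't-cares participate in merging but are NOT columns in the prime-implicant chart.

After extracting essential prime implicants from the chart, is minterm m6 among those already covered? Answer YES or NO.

[col 0] 000000*, 000001*, 000101*, 000110*, 001000*, 001011*, 001111*, 010001*, 011000*, 011001*, 011011*, 011100*, 011101*, 100011*, 100110*, 101011*, 101100*, 101110*, 110000*, 110001*, 110110*, 111100*
[col 1] -00110, -01011, -10001, -11100, 0-0001, 0-1000, 0-1011, 00-000, 000-01, 00000-, 001-11, 01-001, 011-00*, 011-01*, 0110-1, 01100-*, 01110-*, 1-0110, 1-1100, 10-011, 10-110, 1011-0, 11000-
[col 2] 011-0-
Prime implicants: -00110, -01011, -10001, -11100, 0-0001, 0-1000, 0-1011, 00-000, 000-01, 00000-, 001-11, 01-001, 011-0-, 0110-1, 1-0110, 1-1100, 10-011, 10-110, 1011-0, 11000-
PI chart (minterm → PIs covering it):
  1 | 0-0001,000-01,00000-
  5 | 000-01  (sole → essential)
  6 | -00110  (sole → essential)
  8 | 0-1000,00-000
  11 | -01011,0-1011,001-11
  15 | 001-11  (sole → essential)
  17 | -10001,0-0001,01-001
  24 | 0-1000,011-0-
  25 | 01-001,011-0-,0110-1
  27 | 0-1011,0110-1
  29 | 011-0-  (sole → essential)
  35 | 10-011  (sole → essential)
  38 | -00110,1-0110,10-110
  43 | -01011,10-011
  44 | 1-1100,1011-0
  46 | 10-110,1011-0
  48 | 11000-  (sole → essential)
  49 | -10001,11000-
  54 | 1-0110  (sole → essential)
  60 | -11100,1-1100
Essential prime implicants: -00110, 000-01, 001-11, 011-0-, 1-0110, 10-011, 11000-

YES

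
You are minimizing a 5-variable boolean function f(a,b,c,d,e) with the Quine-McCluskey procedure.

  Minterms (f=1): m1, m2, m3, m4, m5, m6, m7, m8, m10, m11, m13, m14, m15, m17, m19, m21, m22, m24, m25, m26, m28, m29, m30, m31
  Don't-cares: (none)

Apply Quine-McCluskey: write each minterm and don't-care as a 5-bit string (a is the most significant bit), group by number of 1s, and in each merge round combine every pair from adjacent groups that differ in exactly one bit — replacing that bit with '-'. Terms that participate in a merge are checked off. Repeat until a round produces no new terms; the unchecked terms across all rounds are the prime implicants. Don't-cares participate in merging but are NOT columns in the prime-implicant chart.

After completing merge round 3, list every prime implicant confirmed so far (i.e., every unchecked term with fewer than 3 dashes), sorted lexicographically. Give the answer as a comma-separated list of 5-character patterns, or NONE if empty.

Round 0: 00001✓ 00010✓ 00011✓ 00100✓ 00101✓ 00110✓ 00111✓ 01000✓ 01010✓ 01011✓ 01101✓ 01110✓ 01111✓ 10001✓ 10011✓ 10101✓ 10110✓ 11000✓ 11001✓ 11010✓ 11100✓ 11101✓ 11110✓ 11111✓
Round 1: -0001✓ -0011✓ -0101✓ -0110✓ -1000✓ -1010✓ -1101✓ -1110✓ -1111✓ 0-010✓ 0-011✓ 0-101✓ 0-110✓ 0-111✓ 00-01✓ 00-10✓ 00-11✓ 000-1✓ 0001-✓ 001-0✓ 001-1✓ 0010-✓ 0011-✓ 01-10✓ 01-11✓ 010-0✓ 0101-✓ 011-1✓ 0111-✓ 1-001✓ 1-101✓ 1-110✓ 10-01✓ 100-1✓ 11-00✓ 11-01✓ 11-10✓ 110-0✓ 1100-✓ 111-0✓ 111-1✓ 1110-✓ 1111-✓
Round 2: --101 --110 -0-01 -00-1 -1-10 -10-0 -11-1 -111- 0--10✓ 0--11✓ 0-01-✓ 0-1-1 0-11-✓ 00--1 00-1-✓ 001-- 01-1-✓ 1--01 11--0 11-0- 111--
Round 3: 0--1-
PIs = {--101, --110, -0-01, -00-1, -1-10, -10-0, -11-1, -111-, 0--1-, 0-1-1, 00--1, 001--, 1--01, 11--0, 11-0-, 111--}

--101, --110, -0-01, -00-1, -1-10, -10-0, -11-1, -111-, 0-1-1, 00--1, 001--, 1--01, 11--0, 11-0-, 111--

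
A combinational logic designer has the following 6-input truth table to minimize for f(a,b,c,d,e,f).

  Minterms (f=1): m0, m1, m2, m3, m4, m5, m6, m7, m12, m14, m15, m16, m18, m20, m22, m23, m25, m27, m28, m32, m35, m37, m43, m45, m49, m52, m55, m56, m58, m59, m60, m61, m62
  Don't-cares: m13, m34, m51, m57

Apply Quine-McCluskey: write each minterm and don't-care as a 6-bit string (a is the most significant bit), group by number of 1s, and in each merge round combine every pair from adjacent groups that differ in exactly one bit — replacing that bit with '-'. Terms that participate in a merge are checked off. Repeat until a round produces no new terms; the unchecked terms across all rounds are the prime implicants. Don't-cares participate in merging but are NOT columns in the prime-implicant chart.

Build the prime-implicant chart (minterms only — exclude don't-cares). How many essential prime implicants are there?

10

Round 0: 000000✓ 000001✓ 000010✓ 000011✓ 000100✓ 000101✓ 000110✓ 000111✓ 001100✓ 001101✓ 001110✓ 001111✓ 010000✓ 010010✓ 010100✓ 010110✓ 010111✓ 011001✓ 011011✓ 011100✓ 100000✓ 100010✓ 100011✓ 100101✓ 101011✓ 101101✓ 110001✓ 110011✓ 110100✓ 110111✓ 111000✓ 111001✓ 111010✓ 111011✓ 111100✓ 111101✓ 111110✓
Round 1: -00000✓ -00010✓ -00011✓ -00101✓ -01101✓ -10100✓ -10111 -11001✓ -11011✓ -11100✓ 0-0000✓ 0-0010✓ 0-0100✓ 0-0110✓ 0-0111✓ 0-1100✓ 00-100✓ 00-101✓ 00-110✓ 00-111✓ 000-00✓ 000-01✓ 000-10✓ 000-11✓ 0000-0✓ 0000-1✓ 00000-✓ 00001-✓ 0001-0✓ 0001-1✓ 00010-✓ 00011-✓ 0011-0✓ 0011-1✓ 00110-✓ 00111-✓ 01-100✓ 010-00✓ 010-10✓ 0100-0✓ 0101-0✓ 01011-✓ 0110-1✓ 1-0011✓ 1-1011✓ 1-1101 10-011✓ 10-101✓ 1000-0✓ 10001-✓ 11-001✓ 11-011✓ 11-100✓ 110-11 1100-1✓ 111-00✓ 111-01✓ 111-10✓ 1110-0✓ 1110-1✓ 11100-✓ 11101-✓ 1111-0✓ 11110-✓
Round 2: -0-101 -000-0 -0001- -1-100 -110-1 0--100 0-0-00✓ 0-0-10✓ 0-00-0✓ 0-01-0✓ 0-011- 00-1-0✓ 00-1-1✓ 00-10-✓ 00-11-✓ 000--0✓ 000--1✓ 000-0-✓ 000-1-✓ 0000--✓ 0001--✓ 0011--✓ 010--0✓ 1--011 11-0-1 111--0 111-0- 1110--
Round 3: 0-0--0 00-1-- 000---
PIs = {-0-101, -000-0, -0001-, -1-100, -10111, -110-1, 0--100, 0-0--0, 0-011-, 00-1--, 000---, 1--011, 1-1101, 11-0-1, 110-11, 111--0, 111-0-, 1110--}
Coverage chart:
  m0: -000-0,0-0--0,000---
  m1: 000--- ←essential
  m2: -000-0,-0001-,0-0--0,000---
  m3: -0001-,000---
  m4: 0--100,0-0--0,00-1--,000---
  m5: -0-101,00-1--,000---
  m6: 0-0--0,0-011-,00-1--,000---
  m7: 0-011-,00-1--,000---
  m12: 0--100,00-1--
  m14: 00-1-- ←essential
  m15: 00-1-- ←essential
  m16: 0-0--0 ←essential
  m18: 0-0--0 ←essential
  m20: -1-100,0--100,0-0--0
  m22: 0-0--0,0-011-
  m23: -10111,0-011-
  m25: -110-1 ←essential
  m27: -110-1 ←essential
  m28: -1-100,0--100
  m32: -000-0 ←essential
  m35: -0001-,1--011
  m37: -0-101 ←essential
  m43: 1--011 ←essential
  m45: -0-101,1-1101
  m49: 11-0-1 ←essential
  m52: -1-100 ←essential
  m55: -10111,110-11
  m56: 111--0,111-0-,1110--
  m58: 111--0,1110--
  m59: -110-1,1--011,11-0-1,1110--
  m60: -1-100,111--0,111-0-
  m61: 1-1101,111-0-
  m62: 111--0 ←essential
Essential: -0-101, -000-0, -1-100, -110-1, 0-0--0, 00-1--, 000---, 1--011, 11-0-1, 111--0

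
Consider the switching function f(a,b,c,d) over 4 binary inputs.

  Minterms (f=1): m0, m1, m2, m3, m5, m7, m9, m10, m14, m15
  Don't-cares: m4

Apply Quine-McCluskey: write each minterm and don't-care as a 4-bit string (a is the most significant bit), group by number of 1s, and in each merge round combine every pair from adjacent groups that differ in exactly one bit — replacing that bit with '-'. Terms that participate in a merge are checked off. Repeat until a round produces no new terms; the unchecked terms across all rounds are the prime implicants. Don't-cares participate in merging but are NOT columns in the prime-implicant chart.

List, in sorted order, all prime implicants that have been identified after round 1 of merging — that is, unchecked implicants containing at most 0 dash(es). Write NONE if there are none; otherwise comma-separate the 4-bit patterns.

Round 0: 0000✓ 0001✓ 0010✓ 0011✓ 0100✓ 0101✓ 0111✓ 1001✓ 1010✓ 1110✓ 1111✓
Round 1: -001 -010 -111 0-00✓ 0-01✓ 0-11✓ 00-0✓ 00-1✓ 000-✓ 001-✓ 01-1✓ 010-✓ 1-10 111-
Round 2: 0--1 0-0- 00--
PIs = {-001, -010, -111, 0--1, 0-0-, 00--, 1-10, 111-}

NONE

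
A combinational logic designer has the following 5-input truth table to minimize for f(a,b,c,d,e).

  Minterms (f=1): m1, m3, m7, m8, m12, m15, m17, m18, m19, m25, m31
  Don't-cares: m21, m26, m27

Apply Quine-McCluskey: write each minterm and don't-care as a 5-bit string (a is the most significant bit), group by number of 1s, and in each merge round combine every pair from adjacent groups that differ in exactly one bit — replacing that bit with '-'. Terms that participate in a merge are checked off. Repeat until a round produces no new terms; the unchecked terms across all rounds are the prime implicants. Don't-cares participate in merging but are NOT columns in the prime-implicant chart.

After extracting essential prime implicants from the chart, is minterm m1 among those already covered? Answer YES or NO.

size-2^0 implicants → 00001(✓)  00011(✓)  00111(✓)  01000(✓)  01100(✓)  01111(✓)  10001(✓)  10010(✓)  10011(✓)  10101(✓)  11001(✓)  11010(✓)  11011(✓)  11111(✓)
size-2^1 implicants → -0001(✓)  -0011(✓)  -1111  0-111  00-11  000-1(✓)  01-00  1-001(✓)  1-010(✓)  1-011(✓)  10-01  100-1(✓)  1001-(✓)  11-11  110-1(✓)  1101-(✓)
size-2^2 implicants → -00-1  1-0-1  1-01-
Unchecked terms (primes): -00-1, -1111, 0-111, 00-11, 01-00, 1-0-1, 1-01-, 10-01, 11-11
Minterm coverage:
  m1 ⊆ -00-1 [E]
  m3 ⊆ -00-1,00-11
  m7 ⊆ 0-111,00-11
  m8 ⊆ 01-00 [E]
  m12 ⊆ 01-00 [E]
  m15 ⊆ -1111,0-111
  m17 ⊆ -00-1,1-0-1,10-01
  m18 ⊆ 1-01- [E]
  m19 ⊆ -00-1,1-0-1,1-01-
  m25 ⊆ 1-0-1 [E]
  m31 ⊆ -1111,11-11
E = {-00-1, 01-00, 1-0-1, 1-01-}

YES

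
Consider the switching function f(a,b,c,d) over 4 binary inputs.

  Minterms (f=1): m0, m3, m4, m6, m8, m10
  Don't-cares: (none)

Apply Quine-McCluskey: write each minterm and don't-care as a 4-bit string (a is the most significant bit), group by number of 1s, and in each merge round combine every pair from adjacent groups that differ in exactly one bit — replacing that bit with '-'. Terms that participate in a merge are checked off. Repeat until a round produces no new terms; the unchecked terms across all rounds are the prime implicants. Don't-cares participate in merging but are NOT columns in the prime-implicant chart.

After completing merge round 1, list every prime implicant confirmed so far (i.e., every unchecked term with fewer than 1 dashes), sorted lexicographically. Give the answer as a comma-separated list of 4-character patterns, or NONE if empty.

Round 0: 0000✓ 0011 0100✓ 0110✓ 1000✓ 1010✓
Round 1: -000 0-00 01-0 10-0
PIs = {-000, 0-00, 0011, 01-0, 10-0}

0011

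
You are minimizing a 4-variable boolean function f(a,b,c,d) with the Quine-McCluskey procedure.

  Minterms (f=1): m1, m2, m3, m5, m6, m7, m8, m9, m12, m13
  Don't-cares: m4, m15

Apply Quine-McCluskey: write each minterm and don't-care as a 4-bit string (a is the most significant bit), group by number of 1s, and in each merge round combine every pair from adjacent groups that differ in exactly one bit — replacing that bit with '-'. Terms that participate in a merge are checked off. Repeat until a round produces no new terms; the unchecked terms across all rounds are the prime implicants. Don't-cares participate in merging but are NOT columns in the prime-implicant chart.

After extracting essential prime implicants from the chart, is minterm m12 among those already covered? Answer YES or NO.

YES

Round 0: 0001✓ 0010✓ 0011✓ 0100✓ 0101✓ 0110✓ 0111✓ 1000✓ 1001✓ 1100✓ 1101✓ 1111✓
Round 1: -001✓ -100✓ -101✓ -111✓ 0-01✓ 0-10✓ 0-11✓ 00-1✓ 001-✓ 01-0✓ 01-1✓ 010-✓ 011-✓ 1-00✓ 1-01✓ 100-✓ 11-1✓ 110-✓
Round 2: --01 -1-1 -10- 0--1 0-1- 01-- 1-0-
PIs = {--01, -1-1, -10-, 0--1, 0-1-, 01--, 1-0-}
Coverage chart:
  m1: --01,0--1
  m2: 0-1- ←essential
  m3: 0--1,0-1-
  m5: --01,-1-1,-10-,0--1,01--
  m6: 0-1-,01--
  m7: -1-1,0--1,0-1-,01--
  m8: 1-0- ←essential
  m9: --01,1-0-
  m12: -10-,1-0-
  m13: --01,-1-1,-10-,1-0-
Essential: 0-1-, 1-0-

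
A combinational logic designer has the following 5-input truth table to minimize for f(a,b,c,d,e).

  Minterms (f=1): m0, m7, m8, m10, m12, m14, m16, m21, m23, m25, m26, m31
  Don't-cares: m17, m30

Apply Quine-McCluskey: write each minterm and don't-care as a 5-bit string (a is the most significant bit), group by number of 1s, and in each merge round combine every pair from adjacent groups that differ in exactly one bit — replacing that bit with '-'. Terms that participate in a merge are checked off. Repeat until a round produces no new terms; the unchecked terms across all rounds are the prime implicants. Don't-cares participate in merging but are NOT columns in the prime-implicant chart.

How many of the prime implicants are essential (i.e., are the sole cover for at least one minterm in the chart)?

4

Round 0: 00000✓ 00111✓ 01000✓ 01010✓ 01100✓ 01110✓ 10000✓ 10001✓ 10101✓ 10111✓ 11001✓ 11010✓ 11110✓ 11111✓
Round 1: -0000 -0111 -1010✓ -1110✓ 0-000 01-00✓ 01-10✓ 010-0✓ 011-0✓ 1-001 1-111 10-01 1000- 101-1 11-10✓ 1111-
Round 2: -1-10 01--0
PIs = {-0000, -0111, -1-10, 0-000, 01--0, 1-001, 1-111, 10-01, 1000-, 101-1, 1111-}
Coverage chart:
  m0: -0000,0-000
  m7: -0111 ←essential
  m8: 0-000,01--0
  m10: -1-10,01--0
  m12: 01--0 ←essential
  m14: -1-10,01--0
  m16: -0000,1000-
  m21: 10-01,101-1
  m23: -0111,1-111,101-1
  m25: 1-001 ←essential
  m26: -1-10 ←essential
  m31: 1-111,1111-
Essential: -0111, -1-10, 01--0, 1-001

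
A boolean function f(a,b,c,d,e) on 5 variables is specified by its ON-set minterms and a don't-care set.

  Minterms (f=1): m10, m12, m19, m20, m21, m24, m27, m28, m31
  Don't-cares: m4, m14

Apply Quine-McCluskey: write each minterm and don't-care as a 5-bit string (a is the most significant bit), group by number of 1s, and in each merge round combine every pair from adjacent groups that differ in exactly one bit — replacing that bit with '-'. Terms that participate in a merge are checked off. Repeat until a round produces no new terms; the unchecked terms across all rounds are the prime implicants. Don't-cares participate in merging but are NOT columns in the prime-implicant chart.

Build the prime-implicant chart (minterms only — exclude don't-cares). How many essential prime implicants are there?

5

Round 0: 00100✓ 01010✓ 01100✓ 01110✓ 10011✓ 10100✓ 10101✓ 11000✓ 11011✓ 11100✓ 11111✓
Round 1: -0100✓ -1100✓ 0-100✓ 01-10 011-0 1-011 1-100✓ 1010- 11-00 11-11
Round 2: --100
PIs = {--100, 01-10, 011-0, 1-011, 1010-, 11-00, 11-11}
Coverage chart:
  m10: 01-10 ←essential
  m12: --100,011-0
  m19: 1-011 ←essential
  m20: --100,1010-
  m21: 1010- ←essential
  m24: 11-00 ←essential
  m27: 1-011,11-11
  m28: --100,11-00
  m31: 11-11 ←essential
Essential: 01-10, 1-011, 1010-, 11-00, 11-11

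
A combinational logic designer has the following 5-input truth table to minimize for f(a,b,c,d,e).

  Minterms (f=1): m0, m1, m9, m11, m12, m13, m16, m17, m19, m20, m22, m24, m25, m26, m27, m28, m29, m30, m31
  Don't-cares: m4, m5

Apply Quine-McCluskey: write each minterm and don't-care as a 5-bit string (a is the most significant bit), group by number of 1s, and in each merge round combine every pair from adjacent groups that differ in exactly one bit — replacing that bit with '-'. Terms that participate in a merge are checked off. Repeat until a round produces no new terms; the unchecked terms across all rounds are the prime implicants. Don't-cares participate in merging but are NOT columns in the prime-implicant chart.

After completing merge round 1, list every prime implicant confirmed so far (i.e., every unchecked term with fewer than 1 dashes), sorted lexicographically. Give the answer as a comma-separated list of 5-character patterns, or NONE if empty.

size-2^0 implicants → 00000(✓)  00001(✓)  00100(✓)  00101(✓)  01001(✓)  01011(✓)  01100(✓)  01101(✓)  10000(✓)  10001(✓)  10011(✓)  10100(✓)  10110(✓)  11000(✓)  11001(✓)  11010(✓)  11011(✓)  11100(✓)  11101(✓)  11110(✓)  11111(✓)
size-2^1 implicants → -0000(✓)  -0001(✓)  -0100(✓)  -1001(✓)  -1011(✓)  -1100(✓)  -1101(✓)  0-001(✓)  0-100(✓)  0-101(✓)  00-00(✓)  00-01(✓)  0000-(✓)  0010-(✓)  01-01(✓)  010-1(✓)  0110-(✓)  1-000(✓)  1-001(✓)  1-011(✓)  1-100(✓)  1-110(✓)  10-00(✓)  100-1(✓)  1000-(✓)  101-0(✓)  11-00(✓)  11-01(✓)  11-10(✓)  11-11(✓)  110-0(✓)  110-1(✓)  1100-(✓)  1101-(✓)  111-0(✓)  111-1(✓)  1110-(✓)  1111-(✓)
size-2^2 implicants → --001  --100  -0-00  -000-  -1-01  -10-1  -110-  0--01  0-10-  00-0-  1--00  1-0-1  1-00-  1-1-0  11--0(✓)  11--1(✓)  11-0-(✓)  11-1-(✓)  110--(✓)  111--(✓)
size-2^3 implicants → 11---
Unchecked terms (primes): --001, --100, -0-00, -000-, -1-01, -10-1, -110-, 0--01, 0-10-, 00-0-, 1--00, 1-0-1, 1-00-, 1-1-0, 11---

NONE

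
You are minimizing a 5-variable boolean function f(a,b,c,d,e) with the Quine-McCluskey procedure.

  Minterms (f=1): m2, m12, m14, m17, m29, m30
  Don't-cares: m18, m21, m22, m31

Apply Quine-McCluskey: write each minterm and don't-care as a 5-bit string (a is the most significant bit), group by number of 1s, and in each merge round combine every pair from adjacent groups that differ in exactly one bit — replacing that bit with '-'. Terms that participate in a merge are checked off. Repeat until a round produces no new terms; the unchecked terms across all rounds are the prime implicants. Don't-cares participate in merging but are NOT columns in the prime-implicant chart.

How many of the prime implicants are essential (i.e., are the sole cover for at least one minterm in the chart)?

3

size-2^0 implicants → 00010(✓)  01100(✓)  01110(✓)  10001(✓)  10010(✓)  10101(✓)  10110(✓)  11101(✓)  11110(✓)  11111(✓)
size-2^1 implicants → -0010  -1110  011-0  1-101  1-110  10-01  10-10  111-1  1111-
Unchecked terms (primes): -0010, -1110, 011-0, 1-101, 1-110, 10-01, 10-10, 111-1, 1111-
Minterm coverage:
  m2 ⊆ -0010 [E]
  m12 ⊆ 011-0 [E]
  m14 ⊆ -1110,011-0
  m17 ⊆ 10-01 [E]
  m29 ⊆ 1-101,111-1
  m30 ⊆ -1110,1-110,1111-
E = {-0010, 011-0, 10-01}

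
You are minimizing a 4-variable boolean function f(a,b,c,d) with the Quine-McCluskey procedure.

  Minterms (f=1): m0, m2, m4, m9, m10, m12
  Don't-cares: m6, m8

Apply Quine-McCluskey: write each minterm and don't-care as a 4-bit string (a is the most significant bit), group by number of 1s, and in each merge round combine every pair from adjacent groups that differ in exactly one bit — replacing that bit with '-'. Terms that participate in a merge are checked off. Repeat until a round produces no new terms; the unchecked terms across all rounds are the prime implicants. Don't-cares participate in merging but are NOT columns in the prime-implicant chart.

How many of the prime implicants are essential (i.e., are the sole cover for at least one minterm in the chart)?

3

Round 0: 0000✓ 0010✓ 0100✓ 0110✓ 1000✓ 1001✓ 1010✓ 1100✓
Round 1: -000✓ -010✓ -100✓ 0-00✓ 0-10✓ 00-0✓ 01-0✓ 1-00✓ 10-0✓ 100-
Round 2: --00 -0-0 0--0
PIs = {--00, -0-0, 0--0, 100-}
Coverage chart:
  m0: --00,-0-0,0--0
  m2: -0-0,0--0
  m4: --00,0--0
  m9: 100- ←essential
  m10: -0-0 ←essential
  m12: --00 ←essential
Essential: --00, -0-0, 100-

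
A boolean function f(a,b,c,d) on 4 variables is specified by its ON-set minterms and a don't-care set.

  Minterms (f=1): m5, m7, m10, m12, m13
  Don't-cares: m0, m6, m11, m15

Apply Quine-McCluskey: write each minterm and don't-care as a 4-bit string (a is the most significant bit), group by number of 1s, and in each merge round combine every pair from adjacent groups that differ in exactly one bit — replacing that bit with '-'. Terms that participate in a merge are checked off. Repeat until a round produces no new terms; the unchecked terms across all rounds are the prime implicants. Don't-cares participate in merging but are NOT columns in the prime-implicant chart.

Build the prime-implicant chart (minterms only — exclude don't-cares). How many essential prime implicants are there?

3

Round 0: 0000 0101✓ 0110✓ 0111✓ 1010✓ 1011✓ 1100✓ 1101✓ 1111✓
Round 1: -101✓ -111✓ 01-1✓ 011- 1-11 101- 11-1✓ 110-
Round 2: -1-1
PIs = {-1-1, 0000, 011-, 1-11, 101-, 110-}
Coverage chart:
  m5: -1-1 ←essential
  m7: -1-1,011-
  m10: 101- ←essential
  m12: 110- ←essential
  m13: -1-1,110-
Essential: -1-1, 101-, 110-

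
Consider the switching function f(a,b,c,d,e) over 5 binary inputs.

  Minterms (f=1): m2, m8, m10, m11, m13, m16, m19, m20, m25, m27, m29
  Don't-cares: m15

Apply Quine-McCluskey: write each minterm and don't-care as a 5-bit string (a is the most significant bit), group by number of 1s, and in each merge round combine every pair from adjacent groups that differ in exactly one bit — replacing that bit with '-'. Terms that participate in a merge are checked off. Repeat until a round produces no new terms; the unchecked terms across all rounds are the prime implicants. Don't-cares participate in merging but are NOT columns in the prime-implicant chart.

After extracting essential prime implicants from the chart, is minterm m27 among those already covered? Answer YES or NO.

YES

Round 0: 00010✓ 01000✓ 01010✓ 01011✓ 01101✓ 01111✓ 10000✓ 10011✓ 10100✓ 11001✓ 11011✓ 11101✓
Round 1: -1011 -1101 0-010 01-11 010-0 0101- 011-1 1-011 10-00 11-01 110-1
PIs = {-1011, -1101, 0-010, 01-11, 010-0, 0101-, 011-1, 1-011, 10-00, 11-01, 110-1}
Coverage chart:
  m2: 0-010 ←essential
  m8: 010-0 ←essential
  m10: 0-010,010-0,0101-
  m11: -1011,01-11,0101-
  m13: -1101,011-1
  m16: 10-00 ←essential
  m19: 1-011 ←essential
  m20: 10-00 ←essential
  m25: 11-01,110-1
  m27: -1011,1-011,110-1
  m29: -1101,11-01
Essential: 0-010, 010-0, 1-011, 10-00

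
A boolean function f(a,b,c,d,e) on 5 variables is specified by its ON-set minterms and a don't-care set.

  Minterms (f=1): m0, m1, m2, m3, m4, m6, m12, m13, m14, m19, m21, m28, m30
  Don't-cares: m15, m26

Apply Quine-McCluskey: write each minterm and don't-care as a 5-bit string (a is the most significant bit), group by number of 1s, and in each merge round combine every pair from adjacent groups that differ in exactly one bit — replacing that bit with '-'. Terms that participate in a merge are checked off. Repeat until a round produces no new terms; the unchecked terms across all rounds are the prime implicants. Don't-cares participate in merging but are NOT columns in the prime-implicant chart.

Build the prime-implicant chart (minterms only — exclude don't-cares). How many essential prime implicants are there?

5

Round 0: 00000✓ 00001✓ 00010✓ 00011✓ 00100✓ 00110✓ 01100✓ 01101✓ 01110✓ 01111✓ 10011✓ 10101 11010✓ 11100✓ 11110✓
Round 1: -0011 -1100✓ -1110✓ 0-100✓ 0-110✓ 00-00✓ 00-10✓ 000-0✓ 000-1✓ 0000-✓ 0001-✓ 001-0✓ 011-0✓ 011-1✓ 0110-✓ 0111-✓ 11-10 111-0✓
Round 2: -11-0 0-1-0 00--0 000-- 011--
PIs = {-0011, -11-0, 0-1-0, 00--0, 000--, 011--, 10101, 11-10}
Coverage chart:
  m0: 00--0,000--
  m1: 000-- ←essential
  m2: 00--0,000--
  m3: -0011,000--
  m4: 0-1-0,00--0
  m6: 0-1-0,00--0
  m12: -11-0,0-1-0,011--
  m13: 011-- ←essential
  m14: -11-0,0-1-0,011--
  m19: -0011 ←essential
  m21: 10101 ←essential
  m28: -11-0 ←essential
  m30: -11-0,11-10
Essential: -0011, -11-0, 000--, 011--, 10101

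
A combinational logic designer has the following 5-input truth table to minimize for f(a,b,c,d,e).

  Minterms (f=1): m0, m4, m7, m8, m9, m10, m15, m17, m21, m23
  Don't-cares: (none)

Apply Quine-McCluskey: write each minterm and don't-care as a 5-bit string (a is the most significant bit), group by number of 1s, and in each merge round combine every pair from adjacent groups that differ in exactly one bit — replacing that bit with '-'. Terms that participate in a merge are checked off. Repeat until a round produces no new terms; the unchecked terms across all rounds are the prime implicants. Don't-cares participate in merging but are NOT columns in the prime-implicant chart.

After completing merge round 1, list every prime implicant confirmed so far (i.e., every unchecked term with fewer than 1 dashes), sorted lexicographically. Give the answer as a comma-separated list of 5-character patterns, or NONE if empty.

NONE

[col 0] 00000*, 00100*, 00111*, 01000*, 01001*, 01010*, 01111*, 10001*, 10101*, 10111*
[col 1] -0111, 0-000, 0-111, 00-00, 010-0, 0100-, 10-01, 101-1
Prime implicants: -0111, 0-000, 0-111, 00-00, 010-0, 0100-, 10-01, 101-1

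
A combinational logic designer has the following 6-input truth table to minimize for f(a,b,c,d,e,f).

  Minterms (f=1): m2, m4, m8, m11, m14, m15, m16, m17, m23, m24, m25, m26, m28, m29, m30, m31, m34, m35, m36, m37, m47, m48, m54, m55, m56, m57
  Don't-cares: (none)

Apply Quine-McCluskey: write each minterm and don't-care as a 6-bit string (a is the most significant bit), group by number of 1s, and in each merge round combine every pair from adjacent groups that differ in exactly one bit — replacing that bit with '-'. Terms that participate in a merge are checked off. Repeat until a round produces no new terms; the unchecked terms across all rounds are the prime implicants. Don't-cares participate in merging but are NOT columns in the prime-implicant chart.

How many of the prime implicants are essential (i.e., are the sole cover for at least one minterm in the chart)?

size-2^0 implicants → 000010(✓)  000100(✓)  001000(✓)  001011(✓)  001110(✓)  001111(✓)  010000(✓)  010001(✓)  010111(✓)  011000(✓)  011001(✓)  011010(✓)  011100(✓)  011101(✓)  011110(✓)  011111(✓)  100010(✓)  100011(✓)  100100(✓)  100101(✓)  101111(✓)  110000(✓)  110110(✓)  110111(✓)  111000(✓)  111001(✓)
size-2^1 implicants → -00010  -00100  -01111  -10000(✓)  -10111  -11000(✓)  -11001(✓)  0-1000  0-1110(✓)  0-1111(✓)  001-11  00111-(✓)  01-000(✓)  01-001(✓)  01-111  01000-(✓)  011-00(✓)  011-01(✓)  011-10(✓)  0110-0(✓)  01100-(✓)  0111-0(✓)  0111-1(✓)  01110-(✓)  01111-(✓)  10001-  10010-  11-000(✓)  11011-  11100-(✓)
size-2^2 implicants → -1-000  -1100-  0-111-  01-00-  011--0  011-0-  0111--
Unchecked terms (primes): -00010, -00100, -01111, -1-000, -10111, -1100-, 0-1000, 0-111-, 001-11, 01-00-, 01-111, 011--0, 011-0-, 0111--, 10001-, 10010-, 11011-
Minterm coverage:
  m2 ⊆ -00010 [E]
  m4 ⊆ -00100 [E]
  m8 ⊆ 0-1000 [E]
  m11 ⊆ 001-11 [E]
  m14 ⊆ 0-111- [E]
  m15 ⊆ -01111,0-111-,001-11
  m16 ⊆ -1-000,01-00-
  m17 ⊆ 01-00- [E]
  m23 ⊆ -10111,01-111
  m24 ⊆ -1-000,-1100-,0-1000,01-00-,011--0,011-0-
  m25 ⊆ -1100-,01-00-,011-0-
  m26 ⊆ 011--0 [E]
  m28 ⊆ 011--0,011-0-,0111--
  m29 ⊆ 011-0-,0111--
  m30 ⊆ 0-111-,011--0,0111--
  m31 ⊆ 0-111-,01-111,0111--
  m34 ⊆ -00010,10001-
  m35 ⊆ 10001- [E]
  m36 ⊆ -00100,10010-
  m37 ⊆ 10010- [E]
  m47 ⊆ -01111 [E]
  m48 ⊆ -1-000 [E]
  m54 ⊆ 11011- [E]
  m55 ⊆ -10111,11011-
  m56 ⊆ -1-000,-1100-
  m57 ⊆ -1100- [E]
E = {-00010, -00100, -01111, -1-000, -1100-, 0-1000, 0-111-, 001-11, 01-00-, 011--0, 10001-, 10010-, 11011-}

13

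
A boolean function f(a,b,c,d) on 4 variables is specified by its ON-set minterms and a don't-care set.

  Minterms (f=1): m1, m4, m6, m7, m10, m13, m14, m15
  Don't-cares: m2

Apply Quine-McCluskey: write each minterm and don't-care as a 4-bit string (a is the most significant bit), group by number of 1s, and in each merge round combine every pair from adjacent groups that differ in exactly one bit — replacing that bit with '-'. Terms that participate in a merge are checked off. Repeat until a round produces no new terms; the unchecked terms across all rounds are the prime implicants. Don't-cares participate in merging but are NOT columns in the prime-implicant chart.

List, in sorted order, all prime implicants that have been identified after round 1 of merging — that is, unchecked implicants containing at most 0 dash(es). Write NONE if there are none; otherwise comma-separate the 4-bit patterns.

Round 0: 0001 0010✓ 0100✓ 0110✓ 0111✓ 1010✓ 1101✓ 1110✓ 1111✓
Round 1: -010✓ -110✓ -111✓ 0-10✓ 01-0 011-✓ 1-10✓ 11-1 111-✓
Round 2: --10 -11-
PIs = {--10, -11-, 0001, 01-0, 11-1}

0001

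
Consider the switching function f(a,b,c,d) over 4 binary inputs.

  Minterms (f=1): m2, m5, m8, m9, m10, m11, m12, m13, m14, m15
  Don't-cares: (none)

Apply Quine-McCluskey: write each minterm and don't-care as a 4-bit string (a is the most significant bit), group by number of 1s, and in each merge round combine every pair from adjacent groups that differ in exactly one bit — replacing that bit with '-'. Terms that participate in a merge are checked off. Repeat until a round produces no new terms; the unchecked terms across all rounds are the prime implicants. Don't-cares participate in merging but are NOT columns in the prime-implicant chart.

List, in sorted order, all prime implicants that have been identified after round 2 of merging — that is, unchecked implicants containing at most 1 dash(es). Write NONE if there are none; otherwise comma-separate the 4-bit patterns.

Round 0: 0010✓ 0101✓ 1000✓ 1001✓ 1010✓ 1011✓ 1100✓ 1101✓ 1110✓ 1111✓
Round 1: -010 -101 1-00✓ 1-01✓ 1-10✓ 1-11✓ 10-0✓ 10-1✓ 100-✓ 101-✓ 11-0✓ 11-1✓ 110-✓ 111-✓
Round 2: 1--0✓ 1--1✓ 1-0-✓ 1-1-✓ 10--✓ 11--✓
Round 3: 1---
PIs = {-010, -101, 1---}

-010, -101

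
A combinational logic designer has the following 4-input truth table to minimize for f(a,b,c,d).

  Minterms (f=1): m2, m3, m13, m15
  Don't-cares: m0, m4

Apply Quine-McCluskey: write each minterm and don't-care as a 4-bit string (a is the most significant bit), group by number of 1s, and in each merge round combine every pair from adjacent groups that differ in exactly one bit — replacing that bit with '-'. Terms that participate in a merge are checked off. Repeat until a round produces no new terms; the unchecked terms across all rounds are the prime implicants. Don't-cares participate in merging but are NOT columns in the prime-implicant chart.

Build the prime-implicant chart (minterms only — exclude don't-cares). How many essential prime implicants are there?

Round 0: 0000✓ 0010✓ 0011✓ 0100✓ 1101✓ 1111✓
Round 1: 0-00 00-0 001- 11-1
PIs = {0-00, 00-0, 001-, 11-1}
Coverage chart:
  m2: 00-0,001-
  m3: 001- ←essential
  m13: 11-1 ←essential
  m15: 11-1 ←essential
Essential: 001-, 11-1

2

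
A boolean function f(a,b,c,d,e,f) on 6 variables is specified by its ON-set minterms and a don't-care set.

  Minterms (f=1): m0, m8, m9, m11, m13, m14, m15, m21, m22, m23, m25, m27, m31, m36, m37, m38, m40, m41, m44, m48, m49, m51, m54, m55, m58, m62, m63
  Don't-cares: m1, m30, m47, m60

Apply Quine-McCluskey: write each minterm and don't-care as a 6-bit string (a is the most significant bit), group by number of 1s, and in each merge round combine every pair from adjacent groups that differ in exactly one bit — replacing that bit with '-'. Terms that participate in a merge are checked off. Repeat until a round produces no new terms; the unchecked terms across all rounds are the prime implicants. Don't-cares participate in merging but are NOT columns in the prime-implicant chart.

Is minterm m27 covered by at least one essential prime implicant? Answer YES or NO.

size-2^0 implicants → 000000(✓)  000001(✓)  001000(✓)  001001(✓)  001011(✓)  001101(✓)  001110(✓)  001111(✓)  010101(✓)  010110(✓)  010111(✓)  011001(✓)  011011(✓)  011110(✓)  011111(✓)  100100(✓)  100101(✓)  100110(✓)  101000(✓)  101001(✓)  101100(✓)  101111(✓)  110000(✓)  110001(✓)  110011(✓)  110110(✓)  110111(✓)  111010(✓)  111100(✓)  111110(✓)  111111(✓)
size-2^1 implicants → -01000(✓)  -01001(✓)  -01111(✓)  -10110(✓)  -10111(✓)  -11110(✓)  -11111(✓)  0-1001(✓)  0-1011(✓)  0-1110(✓)  0-1111(✓)  00-000(✓)  00-001(✓)  00000-(✓)  001-01(✓)  001-11(✓)  0010-1(✓)  00100-(✓)  0011-1(✓)  00111-(✓)  01-110(✓)  01-111(✓)  0101-1  01011-(✓)  011-11(✓)  0110-1(✓)  01111-(✓)  1-0110  1-1100  1-1111(✓)  10-100  1001-0  10010-  101-00  10100-(✓)  11-110(✓)  11-111(✓)  110-11  1100-1  11000-  11011-(✓)  111-10  1111-0  11111-(✓)
size-2^2 implicants → --1111  -0100-  -1-110(✓)  -1-111(✓)  -1011-(✓)  -1111-(✓)  0-1-11  0-10-1  0-111-  00-00-  001--1  01-11-(✓)  11-11-(✓)
size-2^3 implicants → -1-11-
Unchecked terms (primes): --1111, -0100-, -1-11-, 0-1-11, 0-10-1, 0-111-, 00-00-, 001--1, 0101-1, 1-0110, 1-1100, 10-100, 1001-0, 10010-, 101-00, 110-11, 1100-1, 11000-, 111-10, 1111-0
Minterm coverage:
  m0 ⊆ 00-00- [E]
  m8 ⊆ -0100-,00-00-
  m9 ⊆ -0100-,0-10-1,00-00-,001--1
  m11 ⊆ 0-1-11,0-10-1,001--1
  m13 ⊆ 001--1 [E]
  m14 ⊆ 0-111- [E]
  m15 ⊆ --1111,0-1-11,0-111-,001--1
  m21 ⊆ 0101-1 [E]
  m22 ⊆ -1-11- [E]
  m23 ⊆ -1-11-,0101-1
  m25 ⊆ 0-10-1 [E]
  m27 ⊆ 0-1-11,0-10-1
  m31 ⊆ --1111,-1-11-,0-1-11,0-111-
  m36 ⊆ 10-100,1001-0,10010-
  m37 ⊆ 10010- [E]
  m38 ⊆ 1-0110,1001-0
  m40 ⊆ -0100-,101-00
  m41 ⊆ -0100- [E]
  m44 ⊆ 1-1100,10-100,101-00
  m48 ⊆ 11000- [E]
  m49 ⊆ 1100-1,11000-
  m51 ⊆ 110-11,1100-1
  m54 ⊆ -1-11-,1-0110
  m55 ⊆ -1-11-,110-11
  m58 ⊆ 111-10 [E]
  m62 ⊆ -1-11-,111-10,1111-0
  m63 ⊆ --1111,-1-11-
E = {-0100-, -1-11-, 0-10-1, 0-111-, 00-00-, 001--1, 0101-1, 10010-, 11000-, 111-10}

YES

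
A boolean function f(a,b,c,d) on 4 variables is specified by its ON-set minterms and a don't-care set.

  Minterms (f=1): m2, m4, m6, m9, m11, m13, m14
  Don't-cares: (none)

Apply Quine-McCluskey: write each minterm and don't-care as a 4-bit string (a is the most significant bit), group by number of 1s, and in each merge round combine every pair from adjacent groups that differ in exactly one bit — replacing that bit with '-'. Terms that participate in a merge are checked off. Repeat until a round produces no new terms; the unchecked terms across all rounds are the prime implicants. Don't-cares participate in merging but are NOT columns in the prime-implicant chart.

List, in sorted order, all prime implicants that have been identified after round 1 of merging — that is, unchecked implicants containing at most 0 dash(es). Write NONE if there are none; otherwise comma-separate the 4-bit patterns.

[col 0] 0010*, 0100*, 0110*, 1001*, 1011*, 1101*, 1110*
[col 1] -110, 0-10, 01-0, 1-01, 10-1
Prime implicants: -110, 0-10, 01-0, 1-01, 10-1

NONE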